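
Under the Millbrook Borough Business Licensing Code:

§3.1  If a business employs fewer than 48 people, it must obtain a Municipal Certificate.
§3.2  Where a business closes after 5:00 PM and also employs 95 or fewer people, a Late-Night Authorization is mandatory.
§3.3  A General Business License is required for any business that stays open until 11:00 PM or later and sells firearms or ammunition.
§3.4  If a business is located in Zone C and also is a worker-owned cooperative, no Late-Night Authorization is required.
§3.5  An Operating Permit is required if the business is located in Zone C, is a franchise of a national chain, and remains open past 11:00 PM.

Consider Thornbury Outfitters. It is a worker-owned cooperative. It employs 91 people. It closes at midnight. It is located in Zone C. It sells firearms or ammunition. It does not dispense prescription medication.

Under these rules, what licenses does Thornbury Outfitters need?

General Business License

§3.1 employees 91 ≥ 48 → Municipal Certificate not required.
§3.2 closes midnight, after 5:00 PM; employees 91 ≤ 95 → Late-Night Authorization required.
§3.3 closes midnight, after 11:00 PM; sells firearms or ammunition → General Business License required.
§3.4 is located in Zone C; is a worker-owned cooperative → exempt from Late-Night Authorization.
§3.5 is located in Zone C; is a worker-owned cooperative (not: is a franchise of a national chain); closes midnight, after 11:00 PM → Operating Permit not required.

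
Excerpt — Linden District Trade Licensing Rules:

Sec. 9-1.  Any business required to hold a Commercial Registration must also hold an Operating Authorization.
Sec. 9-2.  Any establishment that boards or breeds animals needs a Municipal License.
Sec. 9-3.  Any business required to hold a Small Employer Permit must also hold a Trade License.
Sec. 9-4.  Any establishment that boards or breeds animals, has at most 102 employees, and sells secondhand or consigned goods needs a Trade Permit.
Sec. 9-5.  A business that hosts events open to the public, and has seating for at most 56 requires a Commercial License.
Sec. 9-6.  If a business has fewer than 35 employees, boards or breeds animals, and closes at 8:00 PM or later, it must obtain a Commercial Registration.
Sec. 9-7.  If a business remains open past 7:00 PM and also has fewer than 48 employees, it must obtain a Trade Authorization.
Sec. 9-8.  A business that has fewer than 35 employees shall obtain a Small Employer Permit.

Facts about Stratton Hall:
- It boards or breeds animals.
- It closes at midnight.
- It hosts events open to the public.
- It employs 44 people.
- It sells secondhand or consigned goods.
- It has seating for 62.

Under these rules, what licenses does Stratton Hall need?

Sec. 9-1. Commercial Registration is not required → no effect.
Sec. 9-2. boards or breeds animals → Municipal License required.
Sec. 9-3. Small Employer Permit is not required → no effect.
Sec. 9-4. boards or breeds animals; employees 44 ≤ 102; sells secondhand or consigned goods → Trade Permit required.
Sec. 9-5. hosts events open to the public; seating 62 > 56 → Commercial License not required.
Sec. 9-6. employees 44 ≥ 35; boards or breeds animals; closes midnight, after 8:00 PM → Commercial Registration not required.
Sec. 9-7. closes midnight, after 7:00 PM; employees 44 < 48 → Trade Authorization required.
Sec. 9-8. employees 44 ≥ 35 → Small Employer Permit not required.

Municipal License, Trade Authorization, Trade Permit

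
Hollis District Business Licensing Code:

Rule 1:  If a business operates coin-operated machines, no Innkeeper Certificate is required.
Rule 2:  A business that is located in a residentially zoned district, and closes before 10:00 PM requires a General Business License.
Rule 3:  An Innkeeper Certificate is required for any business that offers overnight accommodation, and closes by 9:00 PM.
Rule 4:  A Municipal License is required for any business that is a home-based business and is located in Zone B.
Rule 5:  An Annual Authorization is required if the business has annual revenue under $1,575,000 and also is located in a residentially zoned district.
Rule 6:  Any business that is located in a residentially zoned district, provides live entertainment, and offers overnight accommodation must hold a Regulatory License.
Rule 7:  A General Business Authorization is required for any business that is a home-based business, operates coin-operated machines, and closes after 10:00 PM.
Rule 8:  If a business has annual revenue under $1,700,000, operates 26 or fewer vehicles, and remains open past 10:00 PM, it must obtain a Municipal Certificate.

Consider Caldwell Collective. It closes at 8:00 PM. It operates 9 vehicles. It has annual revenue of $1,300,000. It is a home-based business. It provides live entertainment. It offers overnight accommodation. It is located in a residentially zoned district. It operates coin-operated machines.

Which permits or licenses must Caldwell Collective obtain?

Annual Authorization, General Business License, Regulatory License

Rule 1: operates coin-operated machines → exempt from Innkeeper Certificate.
Rule 2: is located in a residentially zoned district; closes 8:00 PM, at/before 10:00 PM → General Business License required.
Rule 3: offers overnight accommodation; closes 8:00 PM, at/before 9:00 PM → Innkeeper Certificate required.
Rule 4: is a home-based business; is located in a residentially zoned district (not: is located in Zone B) → Municipal License not required.
Rule 5: revenue $1,300,000 < $1,575,000; is located in a residentially zoned district → Annual Authorization required.
Rule 6: is located in a residentially zoned district; provides live entertainment; offers overnight accommodation → Regulatory License required.
Rule 7: is a home-based business; operates coin-operated machines; closes 8:00 PM, at/before 10:00 PM → General Business Authorization not required.
Rule 8: revenue $1,300,000 < $1,700,000; vehicles 9 ≤ 26; closes 8:00 PM, at/before 10:00 PM → Municipal Certificate not required.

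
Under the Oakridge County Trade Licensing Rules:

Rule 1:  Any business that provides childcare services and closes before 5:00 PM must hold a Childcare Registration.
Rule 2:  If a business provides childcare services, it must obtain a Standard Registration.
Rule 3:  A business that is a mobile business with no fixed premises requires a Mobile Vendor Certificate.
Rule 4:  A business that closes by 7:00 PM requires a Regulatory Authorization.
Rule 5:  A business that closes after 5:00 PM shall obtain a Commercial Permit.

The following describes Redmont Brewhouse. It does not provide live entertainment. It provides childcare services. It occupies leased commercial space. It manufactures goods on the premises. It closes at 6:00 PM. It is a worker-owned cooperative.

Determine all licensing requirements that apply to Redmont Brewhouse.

Rule 1: provides childcare services; closes 6:00 PM, after 5:00 PM → Childcare Registration not required.
Rule 2: provides childcare services → Standard Registration required.
Rule 3: occupies leased commercial space (not: is a mobile business with no fixed premises) → Mobile Vendor Certificate not required.
Rule 4: closes 6:00 PM, at/before 7:00 PM → Regulatory Authorization required.
Rule 5: closes 6:00 PM, after 5:00 PM → Commercial Permit required.

Commercial Permit, Regulatory Authorization, Standard Registration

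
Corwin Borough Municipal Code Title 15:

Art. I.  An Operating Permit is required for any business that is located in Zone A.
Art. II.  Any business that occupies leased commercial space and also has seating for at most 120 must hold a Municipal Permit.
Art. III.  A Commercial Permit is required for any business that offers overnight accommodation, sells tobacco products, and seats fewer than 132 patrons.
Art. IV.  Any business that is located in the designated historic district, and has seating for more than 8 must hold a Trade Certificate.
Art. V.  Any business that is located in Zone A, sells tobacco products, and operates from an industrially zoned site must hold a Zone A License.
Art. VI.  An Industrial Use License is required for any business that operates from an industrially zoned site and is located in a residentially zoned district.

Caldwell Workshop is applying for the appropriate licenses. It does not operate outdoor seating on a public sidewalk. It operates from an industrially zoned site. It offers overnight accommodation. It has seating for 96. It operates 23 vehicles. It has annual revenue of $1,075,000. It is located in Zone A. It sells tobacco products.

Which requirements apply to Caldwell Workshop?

Art. I. is located in Zone A → Operating Permit required.
Art. II. operates from an industrially zoned site (not: occupies leased commercial space); seating 96 ≤ 120 → Municipal Permit not required.
Art. III. offers overnight accommodation; sells tobacco products; seating 96 < 132 → Commercial Permit required.
Art. IV. is located in Zone A (not: is located in the designated historic district); seating 96 > 8 → Trade Certificate not required.
Art. V. is located in Zone A; sells tobacco products; operates from an industrially zoned site → Zone A License required.
Art. VI. operates from an industrially zoned site; is located in Zone A (not: is located in a residentially zoned district) → Industrial Use License not required.

Commercial Permit, Operating Permit, Zone A License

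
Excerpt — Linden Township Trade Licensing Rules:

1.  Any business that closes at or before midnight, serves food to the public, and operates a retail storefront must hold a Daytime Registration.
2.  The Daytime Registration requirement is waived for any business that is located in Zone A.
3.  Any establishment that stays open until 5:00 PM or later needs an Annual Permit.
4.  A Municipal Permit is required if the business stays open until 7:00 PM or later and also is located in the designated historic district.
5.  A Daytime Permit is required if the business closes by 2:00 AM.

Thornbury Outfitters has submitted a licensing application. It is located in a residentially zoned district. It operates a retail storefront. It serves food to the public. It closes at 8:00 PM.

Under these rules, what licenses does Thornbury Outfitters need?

1. closes 8:00 PM, at/before midnight; serves food to the public; operates a retail storefront → Daytime Registration required.
2. is located in a residentially zoned district (not: is located in Zone A) → Daytime Registration exemption does not apply.
3. closes 8:00 PM, after 5:00 PM → Annual Permit required.
4. closes 8:00 PM, after 7:00 PM; is located in a residentially zoned district (not: is located in the designated historic district) → Municipal Permit not required.
5. closes 8:00 PM, at/before 2:00 AM → Daytime Permit required.

Annual Permit, Daytime Permit, Daytime Registration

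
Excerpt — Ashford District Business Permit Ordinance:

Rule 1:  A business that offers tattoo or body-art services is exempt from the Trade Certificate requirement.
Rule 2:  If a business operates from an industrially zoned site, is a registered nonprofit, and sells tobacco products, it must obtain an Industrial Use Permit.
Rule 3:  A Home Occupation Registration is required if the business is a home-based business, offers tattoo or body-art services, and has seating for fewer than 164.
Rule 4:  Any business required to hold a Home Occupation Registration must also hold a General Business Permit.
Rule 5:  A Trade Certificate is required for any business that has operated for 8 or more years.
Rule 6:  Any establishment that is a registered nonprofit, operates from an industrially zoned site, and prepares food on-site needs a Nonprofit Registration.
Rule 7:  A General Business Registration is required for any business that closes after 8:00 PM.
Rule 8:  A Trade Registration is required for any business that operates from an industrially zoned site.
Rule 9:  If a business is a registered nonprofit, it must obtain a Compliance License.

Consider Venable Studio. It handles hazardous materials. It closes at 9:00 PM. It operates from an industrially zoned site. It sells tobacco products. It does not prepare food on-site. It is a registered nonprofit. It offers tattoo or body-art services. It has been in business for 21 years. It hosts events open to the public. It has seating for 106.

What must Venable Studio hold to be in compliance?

Rule 1: offers tattoo or body-art services → exempt from Trade Certificate.
Rule 2: operates from an industrially zoned site; is a registered nonprofit; sells tobacco products → Industrial Use Permit required.
Rule 3: operates from an industrially zoned site (not: is a home-based business); offers tattoo or body-art services; seating 106 < 164 → Home Occupation Registration not required.
Rule 4: Home Occupation Registration is not required → no effect.
Rule 5: years in business 21 ≥ 8 → Trade Certificate required.
Rule 6: is a registered nonprofit; operates from an industrially zoned site; does not prepare food on-site → Nonprofit Registration not required.
Rule 7: closes 9:00 PM, after 8:00 PM → General Business Registration required.
Rule 8: operates from an industrially zoned site → Trade Registration required.
Rule 9: is a registered nonprofit → Compliance License required.

Compliance License, General Business Registration, Industrial Use Permit, Trade Registration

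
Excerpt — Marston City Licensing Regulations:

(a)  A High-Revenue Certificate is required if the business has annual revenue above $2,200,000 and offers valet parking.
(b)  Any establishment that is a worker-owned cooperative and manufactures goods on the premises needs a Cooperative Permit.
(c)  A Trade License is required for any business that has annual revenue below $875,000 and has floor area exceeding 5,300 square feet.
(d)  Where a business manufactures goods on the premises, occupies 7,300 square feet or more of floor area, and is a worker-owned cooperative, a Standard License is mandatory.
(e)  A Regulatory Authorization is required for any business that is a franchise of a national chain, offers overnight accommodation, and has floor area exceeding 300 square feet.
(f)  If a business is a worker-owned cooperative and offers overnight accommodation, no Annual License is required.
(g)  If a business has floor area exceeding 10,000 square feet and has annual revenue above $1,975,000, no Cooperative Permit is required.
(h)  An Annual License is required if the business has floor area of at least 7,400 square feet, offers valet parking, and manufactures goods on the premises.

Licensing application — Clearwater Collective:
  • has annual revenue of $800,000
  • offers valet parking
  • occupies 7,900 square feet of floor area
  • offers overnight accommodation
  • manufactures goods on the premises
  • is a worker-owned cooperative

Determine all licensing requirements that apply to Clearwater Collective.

Cooperative Permit, Standard License, Trade License

(a) revenue $800,000 ≤ $2,200,000; offers valet parking → High-Revenue Certificate not required.
(b) is a worker-owned cooperative; manufactures goods on the premises → Cooperative Permit required.
(c) revenue $800,000 < $875,000; floor area 7,900 square feet > 5,300 square feet → Trade License required.
(d) manufactures goods on the premises; floor area 7,900 square feet ≥ 7,300 square feet; is a worker-owned cooperative → Standard License required.
(e) is a worker-owned cooperative (not: is a franchise of a national chain); offers overnight accommodation; floor area 7,900 square feet > 300 square feet → Regulatory Authorization not required.
(f) is a worker-owned cooperative; offers overnight accommodation → exempt from Annual License.
(g) floor area 7,900 square feet ≤ 10,000 square feet; revenue $800,000 ≤ $1,975,000 → Cooperative Permit exemption does not apply.
(h) floor area 7,900 square feet ≥ 7,400 square feet; offers valet parking; manufactures goods on the premises → Annual License required.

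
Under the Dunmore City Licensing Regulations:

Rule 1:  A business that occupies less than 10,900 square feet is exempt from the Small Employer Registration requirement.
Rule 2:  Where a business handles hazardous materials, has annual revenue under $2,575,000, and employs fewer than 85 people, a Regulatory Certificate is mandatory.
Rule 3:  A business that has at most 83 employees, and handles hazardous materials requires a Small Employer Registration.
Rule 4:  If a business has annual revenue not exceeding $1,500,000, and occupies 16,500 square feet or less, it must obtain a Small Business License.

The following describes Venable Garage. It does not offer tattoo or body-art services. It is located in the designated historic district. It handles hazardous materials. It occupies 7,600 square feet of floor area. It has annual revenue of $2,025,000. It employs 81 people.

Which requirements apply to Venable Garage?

Rule 1: floor area 7,600 square feet < 10,900 square feet → exempt from Small Employer Registration.
Rule 2: handles hazardous materials; revenue $2,025,000 < $2,575,000; employees 81 < 85 → Regulatory Certificate required.
Rule 3: employees 81 ≤ 83; handles hazardous materials → Small Employer Registration required.
Rule 4: revenue $2,025,000 > $1,500,000; floor area 7,600 square feet ≤ 16,500 square feet → Small Business License not required.

Regulatory Certificate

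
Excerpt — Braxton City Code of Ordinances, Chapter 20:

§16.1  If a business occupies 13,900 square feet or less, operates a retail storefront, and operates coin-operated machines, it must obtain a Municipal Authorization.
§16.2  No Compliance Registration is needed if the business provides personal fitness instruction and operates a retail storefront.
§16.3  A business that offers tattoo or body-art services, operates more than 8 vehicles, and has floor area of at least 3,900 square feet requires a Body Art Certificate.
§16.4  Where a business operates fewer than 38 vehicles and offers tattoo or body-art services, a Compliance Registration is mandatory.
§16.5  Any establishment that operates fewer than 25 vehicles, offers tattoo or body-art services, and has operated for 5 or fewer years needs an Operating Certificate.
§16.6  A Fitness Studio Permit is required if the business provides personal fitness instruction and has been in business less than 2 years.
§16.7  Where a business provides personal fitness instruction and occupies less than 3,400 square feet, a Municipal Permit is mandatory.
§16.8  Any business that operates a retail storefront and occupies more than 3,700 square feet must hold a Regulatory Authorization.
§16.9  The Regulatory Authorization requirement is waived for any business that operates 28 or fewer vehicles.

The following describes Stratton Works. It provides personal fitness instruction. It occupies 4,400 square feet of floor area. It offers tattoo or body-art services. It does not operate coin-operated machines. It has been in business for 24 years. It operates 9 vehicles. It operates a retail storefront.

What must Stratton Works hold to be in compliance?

Body Art Certificate

§16.1 floor area 4,400 square feet ≤ 13,900 square feet; operates a retail storefront; does not operate coin-operated machines → Municipal Authorization not required.
§16.2 provides personal fitness instruction; operates a retail storefront → exempt from Compliance Registration.
§16.3 offers tattoo or body-art services; vehicles 9 > 8; floor area 4,400 square feet ≥ 3,900 square feet → Body Art Certificate required.
§16.4 vehicles 9 < 38; offers tattoo or body-art services → Compliance Registration required.
§16.5 vehicles 9 < 25; offers tattoo or body-art services; years in business 24 > 5 → Operating Certificate not required.
§16.6 provides personal fitness instruction; years in business 24 ≥ 2 → Fitness Studio Permit not required.
§16.7 provides personal fitness instruction; floor area 4,400 square feet ≥ 3,400 square feet → Municipal Permit not required.
§16.8 operates a retail storefront; floor area 4,400 square feet > 3,700 square feet → Regulatory Authorization required.
§16.9 vehicles 9 ≤ 28 → exempt from Regulatory Authorization.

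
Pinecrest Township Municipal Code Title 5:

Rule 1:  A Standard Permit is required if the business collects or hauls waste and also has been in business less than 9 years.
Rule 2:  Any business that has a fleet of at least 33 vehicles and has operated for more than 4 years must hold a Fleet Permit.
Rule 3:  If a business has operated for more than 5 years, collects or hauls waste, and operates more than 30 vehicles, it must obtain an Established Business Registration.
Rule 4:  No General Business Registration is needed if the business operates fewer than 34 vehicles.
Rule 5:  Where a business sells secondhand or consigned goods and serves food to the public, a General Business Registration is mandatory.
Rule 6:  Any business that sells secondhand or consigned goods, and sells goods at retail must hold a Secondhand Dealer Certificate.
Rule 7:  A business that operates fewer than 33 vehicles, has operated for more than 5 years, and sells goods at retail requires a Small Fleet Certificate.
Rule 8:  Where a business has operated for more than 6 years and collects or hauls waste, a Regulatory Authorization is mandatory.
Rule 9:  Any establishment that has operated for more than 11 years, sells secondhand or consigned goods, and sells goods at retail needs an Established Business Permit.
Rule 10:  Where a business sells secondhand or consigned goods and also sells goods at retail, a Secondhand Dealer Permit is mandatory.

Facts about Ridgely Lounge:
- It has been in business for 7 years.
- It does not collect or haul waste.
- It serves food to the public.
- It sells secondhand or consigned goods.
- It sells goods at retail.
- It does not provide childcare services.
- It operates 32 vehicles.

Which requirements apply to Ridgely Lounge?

Rule 1: does not collect or haul waste; years in business 7 < 9 → Standard Permit not required.
Rule 2: vehicles 32 < 33; years in business 7 > 4 → Fleet Permit not required.
Rule 3: years in business 7 > 5; does not collect or haul waste; vehicles 32 > 30 → Established Business Registration not required.
Rule 4: vehicles 32 < 34 → exempt from General Business Registration.
Rule 5: sells secondhand or consigned goods; serves food to the public → General Business Registration required.
Rule 6: sells secondhand or consigned goods; sells goods at retail → Secondhand Dealer Certificate required.
Rule 7: vehicles 32 < 33; years in business 7 > 5; sells goods at retail → Small Fleet Certificate required.
Rule 8: years in business 7 > 6; does not collect or haul waste → Regulatory Authorization not required.
Rule 9: years in business 7 ≤ 11; sells secondhand or consigned goods; sells goods at retail → Established Business Permit not required.
Rule 10: sells secondhand or consigned goods; sells goods at retail → Secondhand Dealer Permit required.

Secondhand Dealer Certificate, Secondhand Dealer Permit, Small Fleet Certificate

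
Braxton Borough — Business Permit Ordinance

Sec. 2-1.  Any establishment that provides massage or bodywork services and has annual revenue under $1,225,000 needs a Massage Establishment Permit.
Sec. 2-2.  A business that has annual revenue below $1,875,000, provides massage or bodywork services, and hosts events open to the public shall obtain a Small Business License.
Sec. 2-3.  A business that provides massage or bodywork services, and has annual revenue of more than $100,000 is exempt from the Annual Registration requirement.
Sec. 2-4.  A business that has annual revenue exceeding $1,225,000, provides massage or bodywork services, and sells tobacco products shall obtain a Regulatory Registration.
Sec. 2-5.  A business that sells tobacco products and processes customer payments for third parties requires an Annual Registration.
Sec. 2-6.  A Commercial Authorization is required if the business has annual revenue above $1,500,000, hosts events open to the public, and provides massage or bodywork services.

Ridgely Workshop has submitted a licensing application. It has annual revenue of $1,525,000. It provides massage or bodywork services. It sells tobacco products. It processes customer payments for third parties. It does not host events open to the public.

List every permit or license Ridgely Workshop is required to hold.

Regulatory Registration

Sec. 2-1. provides massage or bodywork services; revenue $1,525,000 ≥ $1,225,000 → Massage Establishment Permit not required.
Sec. 2-2. revenue $1,525,000 < $1,875,000; provides massage or bodywork services; does not host events open to the public → Small Business License not required.
Sec. 2-3. provides massage or bodywork services; revenue $1,525,000 > $100,000 → exempt from Annual Registration.
Sec. 2-4. revenue $1,525,000 > $1,225,000; provides massage or bodywork services; sells tobacco products → Regulatory Registration required.
Sec. 2-5. sells tobacco products; processes customer payments for third parties → Annual Registration required.
Sec. 2-6. revenue $1,525,000 > $1,500,000; does not host events open to the public; provides massage or bodywork services → Commercial Authorization not required.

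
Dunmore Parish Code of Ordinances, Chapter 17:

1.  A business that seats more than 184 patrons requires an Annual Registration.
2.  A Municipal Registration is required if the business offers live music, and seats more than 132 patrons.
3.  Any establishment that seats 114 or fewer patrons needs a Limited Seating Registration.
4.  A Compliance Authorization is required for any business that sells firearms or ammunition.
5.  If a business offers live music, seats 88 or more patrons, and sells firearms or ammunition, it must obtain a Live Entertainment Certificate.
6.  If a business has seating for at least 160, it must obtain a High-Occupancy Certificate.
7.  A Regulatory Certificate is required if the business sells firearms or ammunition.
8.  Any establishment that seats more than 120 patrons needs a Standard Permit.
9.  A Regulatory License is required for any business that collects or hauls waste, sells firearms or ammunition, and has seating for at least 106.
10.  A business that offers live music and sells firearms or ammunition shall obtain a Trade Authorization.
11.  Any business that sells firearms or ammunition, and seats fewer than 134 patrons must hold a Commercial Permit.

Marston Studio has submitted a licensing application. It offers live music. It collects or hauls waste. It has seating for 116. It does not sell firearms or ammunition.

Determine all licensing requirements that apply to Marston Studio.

None

1. seating 116 ≤ 184 → Annual Registration not required.
2. offers live music; seating 116 ≤ 132 → Municipal Registration not required.
3. seating 116 > 114 → Limited Seating Registration not required.
4. does not sell firearms or ammunition → Compliance Authorization not required.
5. offers live music; seating 116 ≥ 88; does not sell firearms or ammunition → Live Entertainment Certificate not required.
6. seating 116 < 160 → High-Occupancy Certificate not required.
7. does not sell firearms or ammunition → Regulatory Certificate not required.
8. seating 116 ≤ 120 → Standard Permit not required.
9. collects or hauls waste; does not sell firearms or ammunition; seating 116 ≥ 106 → Regulatory License not required.
10. offers live music; does not sell firearms or ammunition → Trade Authorization not required.
11. does not sell firearms or ammunition; seating 116 < 134 → Commercial Permit not required.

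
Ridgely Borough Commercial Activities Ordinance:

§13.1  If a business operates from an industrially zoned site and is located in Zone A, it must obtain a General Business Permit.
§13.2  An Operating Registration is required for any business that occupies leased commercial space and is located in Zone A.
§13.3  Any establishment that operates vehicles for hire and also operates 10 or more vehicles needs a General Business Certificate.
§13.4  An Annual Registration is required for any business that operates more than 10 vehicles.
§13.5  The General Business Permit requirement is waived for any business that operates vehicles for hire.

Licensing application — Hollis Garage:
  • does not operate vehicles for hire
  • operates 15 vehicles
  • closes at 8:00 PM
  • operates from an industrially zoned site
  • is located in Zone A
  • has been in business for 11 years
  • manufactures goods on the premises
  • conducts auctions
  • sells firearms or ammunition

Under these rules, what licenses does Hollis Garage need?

§13.1 operates from an industrially zoned site; is located in Zone A → General Business Permit required.
§13.2 operates from an industrially zoned site (not: occupies leased commercial space); is located in Zone A → Operating Registration not required.
§13.3 does not operate vehicles for hire; vehicles 15 ≥ 10 → General Business Certificate not required.
§13.4 vehicles 15 > 10 → Annual Registration required.
§13.5 does not operate vehicles for hire → General Business Permit exemption does not apply.

Annual Registration, General Business Permit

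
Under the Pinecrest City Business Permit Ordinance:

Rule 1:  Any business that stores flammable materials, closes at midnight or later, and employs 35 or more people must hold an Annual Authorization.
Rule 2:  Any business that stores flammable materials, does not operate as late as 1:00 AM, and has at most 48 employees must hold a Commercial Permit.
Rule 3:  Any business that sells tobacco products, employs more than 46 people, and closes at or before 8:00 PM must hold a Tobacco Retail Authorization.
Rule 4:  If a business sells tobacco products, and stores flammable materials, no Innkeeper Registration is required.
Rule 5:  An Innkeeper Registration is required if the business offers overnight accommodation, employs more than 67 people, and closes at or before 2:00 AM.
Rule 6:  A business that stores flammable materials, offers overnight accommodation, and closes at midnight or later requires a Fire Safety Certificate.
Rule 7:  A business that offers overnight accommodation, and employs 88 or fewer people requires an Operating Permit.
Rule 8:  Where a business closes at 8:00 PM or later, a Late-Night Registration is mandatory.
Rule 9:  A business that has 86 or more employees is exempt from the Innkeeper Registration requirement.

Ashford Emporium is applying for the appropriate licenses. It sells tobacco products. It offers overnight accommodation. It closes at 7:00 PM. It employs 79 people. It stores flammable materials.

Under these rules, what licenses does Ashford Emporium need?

Operating Permit, Tobacco Retail Authorization

Rule 1: stores flammable materials; closes 7:00 PM, at/before midnight; employees 79 ≥ 35 → Annual Authorization not required.
Rule 2: stores flammable materials; closes 7:00 PM, at/before 1:00 AM; employees 79 > 48 → Commercial Permit not required.
Rule 3: sells tobacco products; employees 79 > 46; closes 7:00 PM, at/before 8:00 PM → Tobacco Retail Authorization required.
Rule 4: sells tobacco products; stores flammable materials → exempt from Innkeeper Registration.
Rule 5: offers overnight accommodation; employees 79 > 67; closes 7:00 PM, at/before 2:00 AM → Innkeeper Registration required.
Rule 6: stores flammable materials; offers overnight accommodation; closes 7:00 PM, at/before midnight → Fire Safety Certificate not required.
Rule 7: offers overnight accommodation; employees 79 ≤ 88 → Operating Permit required.
Rule 8: closes 7:00 PM, at/before 8:00 PM → Late-Night Registration not required.
Rule 9: employees 79 < 86 → Innkeeper Registration exemption does not apply.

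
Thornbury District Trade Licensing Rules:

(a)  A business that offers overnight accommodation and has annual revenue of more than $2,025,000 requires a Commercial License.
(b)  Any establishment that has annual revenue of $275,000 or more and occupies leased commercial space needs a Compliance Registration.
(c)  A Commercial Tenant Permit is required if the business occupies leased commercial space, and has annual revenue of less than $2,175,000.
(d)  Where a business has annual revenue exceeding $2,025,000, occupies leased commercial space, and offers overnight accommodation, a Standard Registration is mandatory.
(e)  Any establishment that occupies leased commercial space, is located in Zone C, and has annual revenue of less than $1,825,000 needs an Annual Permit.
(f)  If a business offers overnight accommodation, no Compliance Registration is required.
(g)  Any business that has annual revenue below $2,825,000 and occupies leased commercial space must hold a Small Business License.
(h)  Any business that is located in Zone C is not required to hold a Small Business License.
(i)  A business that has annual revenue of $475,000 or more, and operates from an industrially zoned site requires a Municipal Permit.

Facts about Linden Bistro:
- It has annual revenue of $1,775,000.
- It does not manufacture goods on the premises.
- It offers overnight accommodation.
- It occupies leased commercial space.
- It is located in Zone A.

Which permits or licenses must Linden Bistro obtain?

(a) offers overnight accommodation; revenue $1,775,000 ≤ $2,025,000 → Commercial License not required.
(b) revenue $1,775,000 ≥ $275,000; occupies leased commercial space → Compliance Registration required.
(c) occupies leased commercial space; revenue $1,775,000 < $2,175,000 → Commercial Tenant Permit required.
(d) revenue $1,775,000 ≤ $2,025,000; occupies leased commercial space; offers overnight accommodation → Standard Registration not required.
(e) occupies leased commercial space; is located in Zone A (not: is located in Zone C); revenue $1,775,000 < $1,825,000 → Annual Permit not required.
(f) offers overnight accommodation → exempt from Compliance Registration.
(g) revenue $1,775,000 < $2,825,000; occupies leased commercial space → Small Business License required.
(h) is located in Zone A (not: is located in Zone C) → Small Business License exemption does not apply.
(i) revenue $1,775,000 ≥ $475,000; occupies leased commercial space (not: operates from an industrially zoned site) → Municipal Permit not required.

Commercial Tenant Permit, Small Business License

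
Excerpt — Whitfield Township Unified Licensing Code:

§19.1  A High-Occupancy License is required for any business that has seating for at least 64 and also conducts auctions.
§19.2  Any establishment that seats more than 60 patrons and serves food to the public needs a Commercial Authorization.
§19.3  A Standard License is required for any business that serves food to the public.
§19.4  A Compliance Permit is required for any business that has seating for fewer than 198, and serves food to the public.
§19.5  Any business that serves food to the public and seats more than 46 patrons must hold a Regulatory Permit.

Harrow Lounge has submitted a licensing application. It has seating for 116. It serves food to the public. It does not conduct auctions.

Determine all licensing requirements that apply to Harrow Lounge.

§19.1 seating 116 ≥ 64; does not conduct auctions → High-Occupancy License not required.
§19.2 seating 116 > 60; serves food to the public → Commercial Authorization required.
§19.3 serves food to the public → Standard License required.
§19.4 seating 116 < 198; serves food to the public → Compliance Permit required.
§19.5 serves food to the public; seating 116 > 46 → Regulatory Permit required.

Commercial Authorization, Compliance Permit, Regulatory Permit, Standard License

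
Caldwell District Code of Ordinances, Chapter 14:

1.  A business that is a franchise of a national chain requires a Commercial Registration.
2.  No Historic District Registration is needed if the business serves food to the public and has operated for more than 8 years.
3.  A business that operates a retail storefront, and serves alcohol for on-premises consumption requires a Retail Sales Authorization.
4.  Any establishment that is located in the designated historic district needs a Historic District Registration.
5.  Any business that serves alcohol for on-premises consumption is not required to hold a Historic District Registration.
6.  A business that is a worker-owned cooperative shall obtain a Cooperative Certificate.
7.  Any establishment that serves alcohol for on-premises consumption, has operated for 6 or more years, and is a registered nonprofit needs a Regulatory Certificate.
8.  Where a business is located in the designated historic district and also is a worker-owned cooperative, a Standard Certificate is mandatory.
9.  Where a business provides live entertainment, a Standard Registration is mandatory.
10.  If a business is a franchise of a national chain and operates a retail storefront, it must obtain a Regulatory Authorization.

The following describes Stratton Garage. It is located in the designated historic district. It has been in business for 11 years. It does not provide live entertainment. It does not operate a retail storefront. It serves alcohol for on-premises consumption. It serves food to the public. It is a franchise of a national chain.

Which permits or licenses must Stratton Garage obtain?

Commercial Registration

1. is a franchise of a national chain → Commercial Registration required.
2. serves food to the public; years in business 11 > 8 → exempt from Historic District Registration.
3. does not operate a retail storefront; serves alcohol for on-premises consumption → Retail Sales Authorization not required.
4. is located in the designated historic district → Historic District Registration required.
5. serves alcohol for on-premises consumption → exempt from Historic District Registration.
6. is a franchise of a national chain (not: is a worker-owned cooperative) → Cooperative Certificate not required.
7. serves alcohol for on-premises consumption; years in business 11 ≥ 6; is a franchise of a national chain (not: is a registered nonprofit) → Regulatory Certificate not required.
8. is located in the designated historic district; is a franchise of a national chain (not: is a worker-owned cooperative) → Standard Certificate not required.
9. does not provide live entertainment → Standard Registration not required.
10. is a franchise of a national chain; does not operate a retail storefront → Regulatory Authorization not required.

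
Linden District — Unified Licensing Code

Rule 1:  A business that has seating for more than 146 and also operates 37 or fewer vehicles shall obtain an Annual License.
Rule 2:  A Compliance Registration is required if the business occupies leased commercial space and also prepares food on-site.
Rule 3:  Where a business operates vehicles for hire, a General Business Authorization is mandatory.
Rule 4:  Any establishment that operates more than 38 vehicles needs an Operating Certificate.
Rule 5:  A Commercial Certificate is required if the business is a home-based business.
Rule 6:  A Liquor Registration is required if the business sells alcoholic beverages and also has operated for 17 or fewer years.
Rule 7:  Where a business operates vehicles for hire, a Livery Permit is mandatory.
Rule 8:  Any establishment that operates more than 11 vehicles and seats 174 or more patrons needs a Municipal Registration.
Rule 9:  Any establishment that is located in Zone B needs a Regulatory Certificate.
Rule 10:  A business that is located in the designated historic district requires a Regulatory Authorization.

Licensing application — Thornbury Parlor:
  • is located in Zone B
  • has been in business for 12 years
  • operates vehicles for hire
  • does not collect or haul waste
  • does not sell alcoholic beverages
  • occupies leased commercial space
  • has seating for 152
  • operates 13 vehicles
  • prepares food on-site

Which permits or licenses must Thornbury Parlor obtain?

Rule 1: seating 152 > 146; vehicles 13 ≤ 37 → Annual License required.
Rule 2: occupies leased commercial space; prepares food on-site → Compliance Registration required.
Rule 3: operates vehicles for hire → General Business Authorization required.
Rule 4: vehicles 13 ≤ 38 → Operating Certificate not required.
Rule 5: occupies leased commercial space (not: is a home-based business) → Commercial Certificate not required.
Rule 6: does not sell alcoholic beverages; years in business 12 ≤ 17 → Liquor Registration not required.
Rule 7: operates vehicles for hire → Livery Permit required.
Rule 8: vehicles 13 > 11; seating 152 < 174 → Municipal Registration not required.
Rule 9: is located in Zone B → Regulatory Certificate required.
Rule 10: is located in Zone B (not: is located in the designated historic district) → Regulatory Authorization not required.

Annual License, Compliance Registration, General Business Authorization, Livery Permit, Regulatory Certificate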